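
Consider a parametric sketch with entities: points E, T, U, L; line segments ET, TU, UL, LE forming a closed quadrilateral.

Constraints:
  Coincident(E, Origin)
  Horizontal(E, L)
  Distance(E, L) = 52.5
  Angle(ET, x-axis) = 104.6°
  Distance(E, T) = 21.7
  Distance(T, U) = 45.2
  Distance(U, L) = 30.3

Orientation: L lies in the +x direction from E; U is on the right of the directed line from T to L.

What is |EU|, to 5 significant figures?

27.847

E is at the origin; EL is horizontal with |EL| = 52.5 and L in +x, so L = (52.5, 0). ET runs at 104.6° with |ET| = 21.7, so T = (-5.4699, 20.999). U is determined by |TU| = 45.2 and |UL| = 30.3 together: it lies at the intersection of circle(T, 45.2) and circle(L, 30.3). With |TL| = 61.656, the foot of the radical line on TL is 39.951 from T and the perpendicular offset is √(45.2² − 39.951²) = 21.142. Taking the right-of-TL solution: U = (24.892, -12.485).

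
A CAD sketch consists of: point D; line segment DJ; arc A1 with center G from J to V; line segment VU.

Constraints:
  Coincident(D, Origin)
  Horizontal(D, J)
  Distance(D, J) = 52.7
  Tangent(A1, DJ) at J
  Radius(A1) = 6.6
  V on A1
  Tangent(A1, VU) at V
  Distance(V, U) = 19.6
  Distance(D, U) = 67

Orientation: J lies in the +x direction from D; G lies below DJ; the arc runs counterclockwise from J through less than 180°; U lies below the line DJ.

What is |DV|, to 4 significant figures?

49.42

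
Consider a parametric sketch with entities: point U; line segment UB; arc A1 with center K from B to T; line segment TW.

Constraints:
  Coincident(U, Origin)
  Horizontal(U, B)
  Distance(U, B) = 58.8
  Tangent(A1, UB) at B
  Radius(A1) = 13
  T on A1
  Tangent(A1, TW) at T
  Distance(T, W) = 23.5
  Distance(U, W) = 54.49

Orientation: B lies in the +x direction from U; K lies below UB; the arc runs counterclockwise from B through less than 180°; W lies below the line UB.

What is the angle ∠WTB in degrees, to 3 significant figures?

139°

U is at the origin; U and B share the same y with |UB| = 58.8 and B on the +x side, so B = (58.8, 0.00). The tangent condition forces KB to be normal to UB, so K = B + (0, -13) = (58.8, -13.0). Since KT ⟂ TW (tangency), |KW| = √(13.0² + 23.5²) = 26.9 regardless of where T sits on A1. So W lies on both circle(U, 54.49) and circle(K, 26.9); the below-UB intersection is W = (42.4, -34.3). T is the foot of the tangent from W: T = (46.0, -11.0).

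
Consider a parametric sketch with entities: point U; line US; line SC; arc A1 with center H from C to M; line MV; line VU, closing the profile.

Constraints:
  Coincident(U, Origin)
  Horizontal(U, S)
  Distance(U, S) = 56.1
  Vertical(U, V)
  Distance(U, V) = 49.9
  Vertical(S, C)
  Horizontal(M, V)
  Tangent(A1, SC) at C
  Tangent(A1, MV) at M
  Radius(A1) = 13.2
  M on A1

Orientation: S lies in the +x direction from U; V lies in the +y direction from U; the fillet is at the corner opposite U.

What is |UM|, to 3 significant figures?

65.8

U is at the origin; US is horizontal with |US| = 56.1 and S on the +x side, so S = (56.1, 0.00). U and V share the same x with |UV| = 49.9 and V on the +y side, so V = (0.00, 49.9). The virtual corner opposite U is at (56.1, 49.9). The tangent condition forces HC to be normal to SC and since A1 is tangent to MV there, HM ⟂ MV, with radius 13.2, so the center H sits 13.2 in from both sides at H = (42.9, 36.7). That places the tangent points at C = (56.1, 36.7) on SC and M = (42.9, 49.9) on MV. Then |UM| = |M − U| = 65.8.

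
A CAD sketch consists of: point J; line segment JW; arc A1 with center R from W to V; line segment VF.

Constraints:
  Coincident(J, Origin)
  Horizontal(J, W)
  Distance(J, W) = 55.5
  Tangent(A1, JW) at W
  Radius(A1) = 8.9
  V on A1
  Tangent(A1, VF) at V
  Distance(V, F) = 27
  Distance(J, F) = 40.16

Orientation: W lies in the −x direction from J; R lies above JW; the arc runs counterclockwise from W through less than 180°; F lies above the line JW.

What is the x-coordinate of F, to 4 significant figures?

-31.77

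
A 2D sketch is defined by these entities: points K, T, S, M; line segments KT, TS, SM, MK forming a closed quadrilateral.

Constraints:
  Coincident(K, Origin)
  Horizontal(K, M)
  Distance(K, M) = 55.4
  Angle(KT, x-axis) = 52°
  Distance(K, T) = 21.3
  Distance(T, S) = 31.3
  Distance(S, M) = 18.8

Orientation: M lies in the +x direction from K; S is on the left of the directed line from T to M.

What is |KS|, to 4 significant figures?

46.91

Checks: |TS| = 31.30 ✓; |SM| = 18.80 ✓.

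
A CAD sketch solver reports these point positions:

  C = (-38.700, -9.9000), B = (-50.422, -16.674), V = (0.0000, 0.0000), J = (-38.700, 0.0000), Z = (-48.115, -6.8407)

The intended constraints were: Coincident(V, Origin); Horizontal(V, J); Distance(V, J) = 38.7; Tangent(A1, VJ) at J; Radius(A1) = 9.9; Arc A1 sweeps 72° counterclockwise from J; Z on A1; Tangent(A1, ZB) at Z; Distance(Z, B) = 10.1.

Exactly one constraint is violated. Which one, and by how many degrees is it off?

Tangent(A1, ZB) at Z — off by 4.80°.

V = (0.00, 0.00) ✓; V.y = 0.00, J.y = 0.00 ✓; |VJ| = 38.70 ✓; ∠(CJ, JV) = 90.00° ✓; |CJ| = 9.900 ✓; bearing(C→Z) − bearing(C→J) = 72.00° ✓; |CZ| = 9.900 ✓; ∠(CZ, ZB) = 85.20° ✗; |ZB| = 10.10 ✓.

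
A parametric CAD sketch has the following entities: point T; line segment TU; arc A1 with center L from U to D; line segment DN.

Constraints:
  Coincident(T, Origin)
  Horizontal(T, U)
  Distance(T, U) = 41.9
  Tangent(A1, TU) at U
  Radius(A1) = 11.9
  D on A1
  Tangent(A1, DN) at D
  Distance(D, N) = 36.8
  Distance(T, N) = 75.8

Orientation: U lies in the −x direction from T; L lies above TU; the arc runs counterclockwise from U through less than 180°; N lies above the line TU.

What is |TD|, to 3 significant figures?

39.4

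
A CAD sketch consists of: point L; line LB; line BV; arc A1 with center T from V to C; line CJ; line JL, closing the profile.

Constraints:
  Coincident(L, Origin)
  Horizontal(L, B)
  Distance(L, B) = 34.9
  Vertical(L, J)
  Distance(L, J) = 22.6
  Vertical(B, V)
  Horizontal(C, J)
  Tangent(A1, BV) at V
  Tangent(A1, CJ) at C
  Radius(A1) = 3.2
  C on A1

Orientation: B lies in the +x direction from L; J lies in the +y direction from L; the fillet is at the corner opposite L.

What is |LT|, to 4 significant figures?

37.17

L is at the origin; L and B share the same y with |LB| = 34.9 and B on the +x side, so B = (34.90, 0.000). L and J share the same x with |LJ| = 22.6 and J on the +y side, so J = (0.000, 22.60). The virtual corner opposite L is at (34.90, 22.60). The tangent condition forces TV to be normal to BV and A1 meets CJ tangentially, so TC is at right angles to CJ, with radius 3.2, so the center T sits 3.2 in from both sides at T = (31.70, 19.40). Then |LT| = |T − L| = 37.17.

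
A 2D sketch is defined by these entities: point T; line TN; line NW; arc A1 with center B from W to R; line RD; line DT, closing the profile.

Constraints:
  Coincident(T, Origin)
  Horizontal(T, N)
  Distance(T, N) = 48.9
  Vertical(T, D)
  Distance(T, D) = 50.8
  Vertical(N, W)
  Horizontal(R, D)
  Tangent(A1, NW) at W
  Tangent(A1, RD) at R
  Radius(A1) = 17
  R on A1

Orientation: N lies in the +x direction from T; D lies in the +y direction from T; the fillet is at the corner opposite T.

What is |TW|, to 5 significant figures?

59.445

The virtual corner opposite T is at (48.900, 50.800). The tangent condition forces BW to be normal to NW and since A1 is tangent to RD there, BR ⟂ RD, with radius 17.0, so the center B sits 17.0 in from both sides at B = (31.900, 33.800). That places the tangent points at W = (48.900, 33.800) on NW and R = (31.900, 50.800) on RD. Then |TW| = |W − T| = 59.445.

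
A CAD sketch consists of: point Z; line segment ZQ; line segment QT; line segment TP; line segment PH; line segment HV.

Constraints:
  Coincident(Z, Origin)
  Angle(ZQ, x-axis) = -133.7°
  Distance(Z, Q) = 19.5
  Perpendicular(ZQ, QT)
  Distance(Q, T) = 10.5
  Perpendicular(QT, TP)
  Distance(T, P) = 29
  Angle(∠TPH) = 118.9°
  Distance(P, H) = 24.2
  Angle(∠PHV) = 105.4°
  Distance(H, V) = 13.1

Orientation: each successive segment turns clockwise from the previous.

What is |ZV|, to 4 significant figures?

23.09

∠TPH = 118.9° gives PH at -14.80° from the x-axis; with |PH| = 24.2, H = (22.37, 7.941). ∠PHV = 105.4° gives HV at -89.40° from the x-axis; with |HV| = 13.1, V = (22.51, -5.159). Then |ZV| = |V − Z| = 23.09.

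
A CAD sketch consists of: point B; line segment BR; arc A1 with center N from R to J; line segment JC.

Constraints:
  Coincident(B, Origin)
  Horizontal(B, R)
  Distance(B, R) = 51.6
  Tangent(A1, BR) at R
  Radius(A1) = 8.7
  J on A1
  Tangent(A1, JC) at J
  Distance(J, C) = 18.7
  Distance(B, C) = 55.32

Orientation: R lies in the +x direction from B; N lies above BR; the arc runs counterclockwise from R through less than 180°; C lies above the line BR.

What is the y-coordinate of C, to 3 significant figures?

28.9

Checks: B = (0.00, 0.00) ✓; |NJ| = 8.700 ✓; ∠(NJ, JC) = 90.00° ✓; |JC| = 18.70 ✓; |BC| = 55.32 ✓.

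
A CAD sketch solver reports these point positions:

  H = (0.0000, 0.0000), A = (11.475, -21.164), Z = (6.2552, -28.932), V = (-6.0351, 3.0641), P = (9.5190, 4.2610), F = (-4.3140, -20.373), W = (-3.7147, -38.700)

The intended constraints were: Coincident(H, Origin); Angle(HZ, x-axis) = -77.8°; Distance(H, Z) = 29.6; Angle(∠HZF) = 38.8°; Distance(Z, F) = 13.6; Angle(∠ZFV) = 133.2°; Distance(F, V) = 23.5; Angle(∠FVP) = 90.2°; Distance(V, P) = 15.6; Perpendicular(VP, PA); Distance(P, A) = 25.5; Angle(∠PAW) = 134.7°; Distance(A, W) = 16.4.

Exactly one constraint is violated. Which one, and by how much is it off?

Distance(A, W) = 16.4 — off by 6.80.

H = (0.00, 0.00) ✓; HZ at -77.80° ✓; |HZ| = 29.60 ✓; ∠HZF = 38.80° ✓; |ZF| = 13.60 ✓; ∠ZFV = 133.2° ✓; |FV| = 23.50 ✓; ∠FVP = 90.20° ✓; |VP| = 15.60 ✓; ∠(VP, PA) = 90.00° ✓; |PA| = 25.50 ✓; ∠PAW = 134.7° ✓; |AW| = 23.20 ✗.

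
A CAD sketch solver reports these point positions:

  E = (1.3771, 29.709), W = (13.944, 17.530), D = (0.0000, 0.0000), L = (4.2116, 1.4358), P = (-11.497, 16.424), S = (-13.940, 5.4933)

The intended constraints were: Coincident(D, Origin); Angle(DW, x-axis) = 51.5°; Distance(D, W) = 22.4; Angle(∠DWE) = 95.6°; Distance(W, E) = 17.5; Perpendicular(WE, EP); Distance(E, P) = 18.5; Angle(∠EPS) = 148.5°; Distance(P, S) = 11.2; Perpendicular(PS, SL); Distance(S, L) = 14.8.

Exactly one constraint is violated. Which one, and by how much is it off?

Distance(S, L) = 14.8 — off by 3.80.

D = (0.00, 0.00) ✓; DW at 51.50° ✓; |DW| = 22.40 ✓; ∠DWE = 95.60° ✓; |WE| = 17.50 ✓; ∠(WE, EP) = 90.00° ✓; |EP| = 18.50 ✓; ∠EPS = 148.5° ✓; |PS| = 11.20 ✓; ∠(PS, SL) = 90.00° ✓; |SL| = 18.60 ✗.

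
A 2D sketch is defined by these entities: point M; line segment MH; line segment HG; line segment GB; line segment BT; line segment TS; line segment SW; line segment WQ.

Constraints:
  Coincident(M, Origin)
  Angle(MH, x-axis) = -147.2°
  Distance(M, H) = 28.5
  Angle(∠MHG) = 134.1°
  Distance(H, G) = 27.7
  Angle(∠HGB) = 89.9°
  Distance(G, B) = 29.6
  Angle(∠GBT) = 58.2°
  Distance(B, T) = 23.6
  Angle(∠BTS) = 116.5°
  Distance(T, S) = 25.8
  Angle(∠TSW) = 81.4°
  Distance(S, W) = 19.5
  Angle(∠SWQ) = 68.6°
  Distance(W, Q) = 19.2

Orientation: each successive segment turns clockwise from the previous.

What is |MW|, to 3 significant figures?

54.5

∠BTS = 116.5° gives TS at -109° from the x-axis; with |TS| = 25.8, S = (-35.7, -21.5). ∠TSW = 81.4° gives SW at 153° from the x-axis; with |SW| = 19.5, W = (-53.0, -12.6). Then |MW| = |W − M| = 54.5.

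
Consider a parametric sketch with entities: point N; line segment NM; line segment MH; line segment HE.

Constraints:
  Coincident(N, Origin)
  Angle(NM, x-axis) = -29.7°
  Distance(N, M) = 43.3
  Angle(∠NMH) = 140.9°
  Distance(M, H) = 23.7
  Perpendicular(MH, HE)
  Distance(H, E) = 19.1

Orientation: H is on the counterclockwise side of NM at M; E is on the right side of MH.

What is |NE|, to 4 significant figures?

73.74

N is at the origin; NM runs at -29.7° with length 43.3, so M = 43.3·(cos -29.7°, sin -29.7°) = (37.61, -21.45). ∠NMH = 140.9°, so MH runs at -29.7° + (180° − 140.9°) = 9.400° from the x-axis; with |MH| = 23.7, H = M + 23.7·(cos 9.400°, sin 9.400°) = (60.99, -17.58). MH ⟂ HE; with |HE| = 19.1 on the right of MH, E = H + 19.1·(0.1633, -0.9866) = (64.11, -36.43). Then |NE| = |E − N| = 73.74.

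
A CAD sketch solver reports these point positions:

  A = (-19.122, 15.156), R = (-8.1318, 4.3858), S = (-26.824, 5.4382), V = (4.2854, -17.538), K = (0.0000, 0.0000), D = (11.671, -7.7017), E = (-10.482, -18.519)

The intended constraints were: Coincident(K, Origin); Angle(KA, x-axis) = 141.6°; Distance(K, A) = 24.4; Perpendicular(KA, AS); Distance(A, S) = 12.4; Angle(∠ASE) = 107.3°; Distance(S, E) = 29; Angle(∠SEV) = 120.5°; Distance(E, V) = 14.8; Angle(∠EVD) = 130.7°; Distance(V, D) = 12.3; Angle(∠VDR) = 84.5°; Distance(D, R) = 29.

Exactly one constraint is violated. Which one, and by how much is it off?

Distance(D, R) = 29 — off by 5.80.

K = (0.00, 0.00) ✓; KA at 141.6° ✓; |KA| = 24.40 ✓; ∠(KA, AS) = 90.00° ✓; |AS| = 12.40 ✓; ∠ASE = 107.3° ✓; |SE| = 29.00 ✓; ∠SEV = 120.5° ✓; |EV| = 14.80 ✓; ∠EVD = 130.7° ✓; |VD| = 12.30 ✓; ∠VDR = 84.50° ✓; |DR| = 23.20 ✗.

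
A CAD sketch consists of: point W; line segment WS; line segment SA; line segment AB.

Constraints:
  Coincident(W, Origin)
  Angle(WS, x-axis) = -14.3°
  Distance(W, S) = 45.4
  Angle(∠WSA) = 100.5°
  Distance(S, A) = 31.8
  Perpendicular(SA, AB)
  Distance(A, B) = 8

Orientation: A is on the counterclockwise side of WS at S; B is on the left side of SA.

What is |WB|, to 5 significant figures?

54.299

W is at the origin; WS runs at -14.3° with length 45.4, so S = 45.4·(cos -14.3°, sin -14.3°) = (43.993, -11.214). ∠WSA = 100.5°, so SA runs at -14.3° + (180° − 100.5°) = 65.200° from the x-axis; with |SA| = 31.8, A = S + 31.8·(cos 65.200°, sin 65.200°) = (57.332, 17.654). SA is perpendicular to AB; with |AB| = 8.0 on the left of SA, B = A + 8.0·(-0.90778, 0.41945) = (50.070, 21.009). Then |WB| = |B − W| = 54.299.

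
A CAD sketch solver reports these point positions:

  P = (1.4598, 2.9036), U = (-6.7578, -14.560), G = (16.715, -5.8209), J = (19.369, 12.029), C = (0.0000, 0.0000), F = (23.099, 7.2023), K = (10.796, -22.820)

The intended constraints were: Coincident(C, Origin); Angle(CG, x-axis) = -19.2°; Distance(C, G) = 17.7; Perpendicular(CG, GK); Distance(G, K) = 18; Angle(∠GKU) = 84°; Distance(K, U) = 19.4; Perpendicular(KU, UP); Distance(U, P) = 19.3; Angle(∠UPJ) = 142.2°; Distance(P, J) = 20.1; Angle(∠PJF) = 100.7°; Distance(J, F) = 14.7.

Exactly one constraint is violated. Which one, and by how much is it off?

Distance(J, F) = 14.7 — off by 8.60.

C = (0.00, 0.00) ✓; CG at -19.20° ✓; |CG| = 17.70 ✓; ∠(CG, GK) = 90.00° ✓; |GK| = 18.00 ✓; ∠GKU = 84.00° ✓; |KU| = 19.40 ✓; ∠(KU, UP) = 90.00° ✓; |UP| = 19.30 ✓; ∠UPJ = 142.2° ✓; |PJ| = 20.10 ✓; ∠PJF = 100.7° ✓; |JF| = 6.100 ✗.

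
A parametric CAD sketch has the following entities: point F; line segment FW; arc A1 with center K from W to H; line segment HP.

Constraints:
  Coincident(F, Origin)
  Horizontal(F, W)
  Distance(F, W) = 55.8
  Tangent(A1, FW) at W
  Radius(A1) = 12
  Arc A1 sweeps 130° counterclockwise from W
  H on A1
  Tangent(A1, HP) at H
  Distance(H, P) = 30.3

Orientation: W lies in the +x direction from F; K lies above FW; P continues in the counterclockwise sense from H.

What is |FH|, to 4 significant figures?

67.92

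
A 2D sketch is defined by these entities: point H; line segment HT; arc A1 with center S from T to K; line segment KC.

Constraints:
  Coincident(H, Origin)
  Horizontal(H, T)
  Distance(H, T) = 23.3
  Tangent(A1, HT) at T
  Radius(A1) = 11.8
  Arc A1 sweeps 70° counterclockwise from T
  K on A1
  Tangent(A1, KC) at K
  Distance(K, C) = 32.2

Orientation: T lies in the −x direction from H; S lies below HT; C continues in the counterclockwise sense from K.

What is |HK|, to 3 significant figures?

35.3

A1 meets HT tangentially, so ST is at right angles to HT, so S = T + (0, -11.8) = (-23.3, -11.8). On A1, T sits at bearing 90° from S; a 70° counterclockwise sweep puts K at bearing 160°, so K = S + 11.8·(cos 160°, sin 160°) = (-34.4, -7.76). Then |HK| = |K − H| = 35.3.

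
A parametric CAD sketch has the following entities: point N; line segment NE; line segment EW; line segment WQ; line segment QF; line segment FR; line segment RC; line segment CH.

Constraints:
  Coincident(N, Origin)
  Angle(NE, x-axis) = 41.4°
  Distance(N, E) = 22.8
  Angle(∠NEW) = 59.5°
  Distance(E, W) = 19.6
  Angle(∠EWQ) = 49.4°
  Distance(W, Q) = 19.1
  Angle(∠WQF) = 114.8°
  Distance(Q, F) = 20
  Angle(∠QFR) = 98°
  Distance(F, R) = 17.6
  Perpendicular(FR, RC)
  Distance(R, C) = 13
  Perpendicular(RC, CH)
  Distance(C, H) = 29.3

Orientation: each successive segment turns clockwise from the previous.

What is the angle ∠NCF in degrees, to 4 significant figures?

61.94°

∠QFR = 98.0° gives FR at 3.100° from the x-axis; with |FR| = 17.6, R = (23.50, 26.17). The perpendicularity gives RC at right angles to FR, so RC runs at -86.90°; with |RC| = 13.0, C = (24.20, 13.19). Then cos ∠NCF = CN·CF / (|CN||CF|), giving 61.94°.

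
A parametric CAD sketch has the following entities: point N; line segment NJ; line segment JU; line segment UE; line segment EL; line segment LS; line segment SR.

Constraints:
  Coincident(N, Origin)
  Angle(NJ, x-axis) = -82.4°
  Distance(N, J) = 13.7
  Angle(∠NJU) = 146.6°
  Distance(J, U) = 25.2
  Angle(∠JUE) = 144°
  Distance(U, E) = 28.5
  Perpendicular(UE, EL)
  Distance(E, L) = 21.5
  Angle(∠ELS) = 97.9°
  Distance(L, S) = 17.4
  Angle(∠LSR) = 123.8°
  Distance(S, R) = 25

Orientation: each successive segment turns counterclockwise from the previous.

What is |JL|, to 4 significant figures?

49.34

∠JUE = 144.0° gives UE at -13.00° from the x-axis; with |UE| = 28.5, E = (46.11, -39.01). The perpendicularity gives EL at right angles to UE, so EL runs at 77.00°; with |EL| = 21.5, L = (50.95, -18.06). Then |JL| = |L − J| = 49.34.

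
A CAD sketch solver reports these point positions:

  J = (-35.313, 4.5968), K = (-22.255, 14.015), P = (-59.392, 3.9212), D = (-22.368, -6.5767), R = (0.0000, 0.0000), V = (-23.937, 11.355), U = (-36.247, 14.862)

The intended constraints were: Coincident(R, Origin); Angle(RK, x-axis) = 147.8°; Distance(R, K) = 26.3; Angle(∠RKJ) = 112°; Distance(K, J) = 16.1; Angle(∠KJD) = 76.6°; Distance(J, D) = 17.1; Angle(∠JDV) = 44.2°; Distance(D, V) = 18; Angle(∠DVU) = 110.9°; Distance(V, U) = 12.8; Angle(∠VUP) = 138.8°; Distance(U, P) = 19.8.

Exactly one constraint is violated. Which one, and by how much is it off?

Distance(U, P) = 19.8 — off by 5.80.

R = (0.00, 0.00) ✓; RK at 147.8° ✓; |RK| = 26.30 ✓; ∠RKJ = 112.0° ✓; |KJ| = 16.10 ✓; ∠KJD = 76.60° ✓; |JD| = 17.10 ✓; ∠JDV = 44.20° ✓; |DV| = 18.00 ✓; ∠DVU = 110.9° ✓; |VU| = 12.80 ✓; ∠VUP = 138.8° ✓; |UP| = 25.60 ✗.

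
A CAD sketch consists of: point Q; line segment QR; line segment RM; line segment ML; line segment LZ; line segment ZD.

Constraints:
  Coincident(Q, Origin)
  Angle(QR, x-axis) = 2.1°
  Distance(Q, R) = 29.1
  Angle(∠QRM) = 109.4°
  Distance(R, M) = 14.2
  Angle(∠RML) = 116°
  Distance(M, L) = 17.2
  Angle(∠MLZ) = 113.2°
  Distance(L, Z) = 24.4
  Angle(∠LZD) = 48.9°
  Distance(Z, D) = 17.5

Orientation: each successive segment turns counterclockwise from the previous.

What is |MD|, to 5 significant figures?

19.846

Q is at the origin; QR runs at 2.1° with length 29.1, so R = (29.080, 1.0663). ∠QRM = 109.4° gives RM at 72.700° from the x-axis; with |RM| = 14.2, M = (33.303, 14.624). ∠RML = 116.0° gives ML at 136.70° from the x-axis; with |ML| = 17.2, L = (20.785, 26.420). ∠MLZ = 113.2° gives LZ at -156.50° from the x-axis; with |LZ| = 24.4, Z = (-1.5908, 16.691). ∠LZD = 48.9° gives ZD at -25.400° from the x-axis; with |ZD| = 17.5, D = (14.218, 9.1842). Then |MD| = |D − M| = 19.846.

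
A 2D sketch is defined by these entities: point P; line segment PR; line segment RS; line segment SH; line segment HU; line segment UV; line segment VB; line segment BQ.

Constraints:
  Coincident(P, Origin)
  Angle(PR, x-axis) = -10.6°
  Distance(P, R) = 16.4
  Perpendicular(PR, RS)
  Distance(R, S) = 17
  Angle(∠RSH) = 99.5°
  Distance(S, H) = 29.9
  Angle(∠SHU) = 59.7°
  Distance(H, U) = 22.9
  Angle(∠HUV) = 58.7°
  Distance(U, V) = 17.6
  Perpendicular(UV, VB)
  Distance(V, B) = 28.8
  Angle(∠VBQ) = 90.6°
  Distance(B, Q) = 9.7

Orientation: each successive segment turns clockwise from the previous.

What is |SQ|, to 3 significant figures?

40.0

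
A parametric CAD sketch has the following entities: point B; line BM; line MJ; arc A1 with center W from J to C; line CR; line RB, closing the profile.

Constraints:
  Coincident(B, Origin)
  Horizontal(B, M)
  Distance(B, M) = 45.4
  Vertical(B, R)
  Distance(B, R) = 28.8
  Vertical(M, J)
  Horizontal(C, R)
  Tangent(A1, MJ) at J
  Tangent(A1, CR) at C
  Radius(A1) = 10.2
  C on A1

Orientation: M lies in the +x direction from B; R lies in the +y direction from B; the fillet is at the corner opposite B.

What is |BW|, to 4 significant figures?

39.81

B is at the origin; BM is horizontal with |BM| = 45.4 and M on the +x side, so M = (45.40, 0.000). B and R share the same x with |BR| = 28.8 and R on the +y side, so R = (0.000, 28.80). The virtual corner opposite B is at (45.40, 28.80). A1 meets MJ tangentially, so WJ is at right angles to MJ and tangency of A1 to CR means the radius WC is perpendicular to CR, with radius 10.2, so the center W sits 10.2 in from both sides at W = (35.20, 18.60). Then |BW| = |W − B| = 39.81.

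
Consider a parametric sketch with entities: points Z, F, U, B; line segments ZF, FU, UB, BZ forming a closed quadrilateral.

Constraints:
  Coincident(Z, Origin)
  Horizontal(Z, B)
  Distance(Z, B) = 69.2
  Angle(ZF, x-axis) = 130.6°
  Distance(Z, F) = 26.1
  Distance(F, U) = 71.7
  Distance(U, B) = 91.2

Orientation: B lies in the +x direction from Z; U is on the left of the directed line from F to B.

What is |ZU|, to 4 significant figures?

82.39

Z is at the origin; ZB is horizontal with |ZB| = 69.2 and B in +x, so B = (69.2, 0). ZF runs at 130.6° with |ZF| = 26.1, so F = (-16.99, 19.82). U is determined by |FU| = 71.7 and |UB| = 91.2 together: it lies at the intersection of circle(F, 71.7) and circle(B, 91.2). With |FB| = 88.43, the foot of the radical line on FB is 26.26 from F and the perpendicular offset is √(71.7² − 26.26²) = 66.72. Taking the left-of-FB solution: U = (23.56, 78.96).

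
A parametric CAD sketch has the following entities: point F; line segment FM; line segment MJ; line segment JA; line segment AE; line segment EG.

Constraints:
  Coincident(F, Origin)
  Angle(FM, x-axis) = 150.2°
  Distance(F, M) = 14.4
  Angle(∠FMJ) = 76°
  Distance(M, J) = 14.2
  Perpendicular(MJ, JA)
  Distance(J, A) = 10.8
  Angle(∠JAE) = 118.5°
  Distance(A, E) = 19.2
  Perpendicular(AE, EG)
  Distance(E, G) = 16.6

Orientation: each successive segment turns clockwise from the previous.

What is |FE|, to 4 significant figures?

8.589

MJ is perpendicular to JA, so JA runs at -43.80°; with |JA| = 10.8, A = (5.128, 9.930). ∠JAE = 118.5° gives AE at -105.3° from the x-axis; with |AE| = 19.2, E = (0.06126, -8.589). Then |FE| = |E − F| = 8.589.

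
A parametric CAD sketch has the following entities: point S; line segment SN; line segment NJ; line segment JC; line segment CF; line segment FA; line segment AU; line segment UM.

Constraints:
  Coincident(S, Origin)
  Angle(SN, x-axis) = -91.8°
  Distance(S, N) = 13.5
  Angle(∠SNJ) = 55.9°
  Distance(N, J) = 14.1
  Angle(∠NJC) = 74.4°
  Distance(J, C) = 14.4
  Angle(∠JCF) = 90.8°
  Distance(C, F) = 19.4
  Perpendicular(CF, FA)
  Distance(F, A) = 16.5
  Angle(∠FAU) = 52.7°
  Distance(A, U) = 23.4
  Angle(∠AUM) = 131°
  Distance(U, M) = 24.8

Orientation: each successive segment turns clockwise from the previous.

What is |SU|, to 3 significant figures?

2.50

CF is perpendicular to FA, so FA runs at -141°; with |FA| = 16.5, A = (-1.06, -21.7). ∠FAU = 52.7° gives AU at 92.0° from the x-axis; with |AU| = 23.4, U = (-1.87, 1.66). Then |SU| = |U − S| = 2.50.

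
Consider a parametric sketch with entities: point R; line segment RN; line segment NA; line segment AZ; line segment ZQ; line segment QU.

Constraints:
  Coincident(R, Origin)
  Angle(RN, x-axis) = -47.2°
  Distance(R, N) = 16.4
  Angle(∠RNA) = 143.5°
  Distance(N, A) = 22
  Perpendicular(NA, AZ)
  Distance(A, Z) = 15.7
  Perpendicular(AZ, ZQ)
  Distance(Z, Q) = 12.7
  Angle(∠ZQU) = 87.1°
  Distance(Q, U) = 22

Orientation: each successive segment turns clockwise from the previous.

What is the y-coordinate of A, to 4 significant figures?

-33.90

R is at the origin; RN runs at -47.2° with length 16.4, so N = (11.14, -12.03). ∠RNA = 143.5° gives NA at -83.70° from the x-axis; with |NA| = 22.0, A = (13.56, -33.90). So A.y = -33.90.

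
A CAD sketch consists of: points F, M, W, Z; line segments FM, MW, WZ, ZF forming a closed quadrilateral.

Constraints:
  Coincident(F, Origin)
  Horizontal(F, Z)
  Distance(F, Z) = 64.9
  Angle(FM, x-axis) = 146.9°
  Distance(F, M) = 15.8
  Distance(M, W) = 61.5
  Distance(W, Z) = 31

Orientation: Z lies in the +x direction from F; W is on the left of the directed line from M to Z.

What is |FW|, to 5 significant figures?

52.318

F is at the origin; F and Z share the same y with |FZ| = 64.9 and Z in +x, so Z = (64.9, 0). FM runs at 146.9° with |FM| = 15.8, so M = (-13.236, 8.6284). W is determined by |MW| = 61.5 and |WZ| = 31.0 together: it lies at the intersection of circle(M, 61.5) and circle(Z, 31.0). With |MZ| = 78.611, the foot of the radical line on MZ is 57.250 from M and the perpendicular offset is √(61.5² − 57.250²) = 22.466. Taking the left-of-MZ solution: W = (46.134, 24.675).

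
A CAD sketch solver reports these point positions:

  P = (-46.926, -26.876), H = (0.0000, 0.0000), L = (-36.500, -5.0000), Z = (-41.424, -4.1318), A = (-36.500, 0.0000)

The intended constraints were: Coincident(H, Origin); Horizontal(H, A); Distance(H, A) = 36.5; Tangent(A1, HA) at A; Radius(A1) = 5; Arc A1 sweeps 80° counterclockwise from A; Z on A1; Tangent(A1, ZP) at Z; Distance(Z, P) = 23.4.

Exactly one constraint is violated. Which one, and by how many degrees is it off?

Tangent(A1, ZP) at Z — off by 3.60°.

H = (0.00, 0.00) ✓; H.y = 0.00, A.y = 0.00 ✓; |HA| = 36.50 ✓; ∠(LA, AH) = 90.00° ✓; |LA| = 5.000 ✓; bearing(L→Z) − bearing(L→A) = 80.00° ✓; |LZ| = 5.000 ✓; ∠(LZ, ZP) = 93.60° ✗; |ZP| = 23.40 ✓.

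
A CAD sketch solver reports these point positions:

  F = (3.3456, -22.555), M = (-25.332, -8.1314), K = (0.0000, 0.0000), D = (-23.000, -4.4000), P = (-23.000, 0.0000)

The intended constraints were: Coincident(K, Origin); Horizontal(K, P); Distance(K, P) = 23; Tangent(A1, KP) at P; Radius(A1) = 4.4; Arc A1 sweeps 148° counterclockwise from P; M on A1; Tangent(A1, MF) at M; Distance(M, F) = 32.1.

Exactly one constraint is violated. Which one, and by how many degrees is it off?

Tangent(A1, MF) at M — off by 5.30°.

K = (0.00, 0.00) ✓; K.y = 0.00, P.y = 0.00 ✓; |KP| = 23.00 ✓; ∠(DP, PK) = 90.00° ✓; |DP| = 4.400 ✓; bearing(D→M) − bearing(D→P) = 148.0° ✓; |DM| = 4.400 ✓; ∠(DM, MF) = 84.70° ✗; |MF| = 32.10 ✓.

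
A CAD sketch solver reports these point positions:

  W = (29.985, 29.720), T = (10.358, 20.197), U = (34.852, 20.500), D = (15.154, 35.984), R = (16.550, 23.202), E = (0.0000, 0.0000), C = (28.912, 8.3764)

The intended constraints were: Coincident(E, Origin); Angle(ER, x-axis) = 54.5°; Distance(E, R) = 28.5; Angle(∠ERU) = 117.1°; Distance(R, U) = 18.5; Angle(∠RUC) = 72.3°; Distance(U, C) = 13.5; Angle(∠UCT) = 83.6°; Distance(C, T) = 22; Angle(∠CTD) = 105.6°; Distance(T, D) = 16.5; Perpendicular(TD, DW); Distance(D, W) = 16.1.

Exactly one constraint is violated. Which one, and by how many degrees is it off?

Perpendicular(TD, DW) — off by 6.00°.

E = (0.00, 0.00) ✓; ER at 54.50° ✓; |ER| = 28.50 ✓; ∠ERU = 117.1° ✓; |RU| = 18.50 ✓; ∠RUC = 72.30° ✓; |UC| = 13.50 ✓; ∠UCT = 83.60° ✓; |CT| = 22.00 ✓; ∠CTD = 105.6° ✓; |TD| = 16.50 ✓; ∠(TD, DW) = 96.00° ✗; |DW| = 16.10 ✓.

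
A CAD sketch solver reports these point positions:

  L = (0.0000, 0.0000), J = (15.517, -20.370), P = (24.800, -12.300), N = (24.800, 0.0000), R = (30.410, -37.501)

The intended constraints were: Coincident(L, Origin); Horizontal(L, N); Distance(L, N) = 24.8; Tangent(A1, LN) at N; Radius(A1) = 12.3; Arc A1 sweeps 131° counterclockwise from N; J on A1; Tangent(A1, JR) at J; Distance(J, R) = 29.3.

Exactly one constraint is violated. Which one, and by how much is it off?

Distance(J, R) = 29.3 — off by 6.60.

L = (0.00, 0.00) ✓; L.y = 0.00, N.y = 0.00 ✓; |LN| = 24.80 ✓; ∠(PN, NL) = 90.00° ✓; |PN| = 12.30 ✓; bearing(P→J) − bearing(P→N) = 131.0° ✓; |PJ| = 12.30 ✓; ∠(PJ, JR) = 90.00° ✓; |JR| = 22.70 ✗.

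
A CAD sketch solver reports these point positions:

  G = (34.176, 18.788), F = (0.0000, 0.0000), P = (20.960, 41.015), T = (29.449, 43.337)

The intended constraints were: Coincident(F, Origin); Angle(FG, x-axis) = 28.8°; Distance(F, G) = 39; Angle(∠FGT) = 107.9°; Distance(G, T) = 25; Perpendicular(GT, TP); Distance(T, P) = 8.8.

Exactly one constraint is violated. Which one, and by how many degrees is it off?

Perpendicular(GT, TP) — off by 4.40°.

F = (0.00, 0.00) ✓; FG at 28.80° ✓; |FG| = 39.00 ✓; ∠FGT = 107.9° ✓; |GT| = 25.00 ✓; ∠(GT, TP) = 94.40° ✗; |TP| = 8.801 ✓.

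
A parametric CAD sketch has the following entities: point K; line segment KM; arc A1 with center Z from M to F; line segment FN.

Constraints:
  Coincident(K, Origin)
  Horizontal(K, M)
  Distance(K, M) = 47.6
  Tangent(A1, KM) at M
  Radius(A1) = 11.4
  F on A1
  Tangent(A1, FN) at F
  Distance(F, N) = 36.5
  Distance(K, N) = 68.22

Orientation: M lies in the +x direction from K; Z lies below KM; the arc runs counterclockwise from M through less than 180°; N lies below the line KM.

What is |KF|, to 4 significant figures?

39.44

Checks: |ZF| = 11.40 ✓; ∠(ZF, FN) = 90.00° ✓; |FN| = 36.50 ✓; |KN| = 68.22 ✓.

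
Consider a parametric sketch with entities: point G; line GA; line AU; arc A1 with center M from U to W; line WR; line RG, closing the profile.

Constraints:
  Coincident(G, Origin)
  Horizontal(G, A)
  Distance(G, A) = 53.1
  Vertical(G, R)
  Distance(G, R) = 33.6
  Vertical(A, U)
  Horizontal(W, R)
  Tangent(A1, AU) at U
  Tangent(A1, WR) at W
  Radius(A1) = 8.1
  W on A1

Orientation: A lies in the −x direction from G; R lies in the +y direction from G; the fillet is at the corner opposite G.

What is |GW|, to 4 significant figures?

56.16

The virtual corner opposite G is at (-53.10, 33.60). The tangent condition forces MU to be normal to AU and tangency of A1 to WR means the radius MW is perpendicular to WR, with radius 8.1, so the center M sits 8.1 in from both sides at M = (-45.00, 25.50). That places the tangent points at U = (-53.10, 25.50) on AU and W = (-45.00, 33.60) on WR. Then |GW| = |W − G| = 56.16.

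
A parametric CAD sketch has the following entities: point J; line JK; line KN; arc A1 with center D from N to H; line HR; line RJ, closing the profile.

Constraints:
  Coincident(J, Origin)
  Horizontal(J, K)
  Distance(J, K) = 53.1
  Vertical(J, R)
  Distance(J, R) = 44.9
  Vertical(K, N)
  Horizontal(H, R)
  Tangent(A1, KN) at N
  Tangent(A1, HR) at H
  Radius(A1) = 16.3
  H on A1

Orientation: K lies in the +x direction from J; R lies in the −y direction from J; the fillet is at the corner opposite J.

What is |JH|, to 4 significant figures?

58.05

J is at the origin; J and K share the same y with |JK| = 53.1 and K on the +x side, so K = (53.10, 0.000). JR is vertical with |JR| = 44.9 and R on the −y side, so R = (0.000, -44.90). The virtual corner opposite J is at (53.10, -44.90). The tangent condition forces DN to be normal to KN and tangency of A1 to HR means the radius DH is perpendicular to HR, with radius 16.3, so the center D sits 16.3 in from both sides at D = (36.80, -28.60). That places the tangent points at N = (53.10, -28.60) on KN and H = (36.80, -44.90) on HR. Then |JH| = |H − J| = 58.05.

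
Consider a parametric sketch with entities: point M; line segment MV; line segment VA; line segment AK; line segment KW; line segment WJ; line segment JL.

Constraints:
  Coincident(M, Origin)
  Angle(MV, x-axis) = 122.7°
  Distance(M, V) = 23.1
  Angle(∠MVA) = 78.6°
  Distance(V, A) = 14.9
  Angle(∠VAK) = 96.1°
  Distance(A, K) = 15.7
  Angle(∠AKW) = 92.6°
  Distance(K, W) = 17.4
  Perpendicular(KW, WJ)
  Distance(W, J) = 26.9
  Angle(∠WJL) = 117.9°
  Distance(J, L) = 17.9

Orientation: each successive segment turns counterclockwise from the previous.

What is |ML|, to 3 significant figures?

42.0

M is at the origin; MV runs at 122.7° with length 23.1, so V = (-12.5, 19.4). ∠MVA = 78.6° gives VA at -136° from the x-axis; with |VA| = 14.9, A = (-23.2, 9.07). ∠VAK = 96.1° gives AK at -52.0° from the x-axis; with |AK| = 15.7, K = (-13.5, -3.30). ∠AKW = 92.6° gives KW at 35.4° from the x-axis; with |KW| = 17.4, W = (0.669, 6.78). The perpendicularity gives WJ at right angles to KW, so WJ runs at 125°; with |WJ| = 26.9, J = (-14.9, 28.7). ∠WJL = 117.9° gives JL at -172° from the x-axis; with |JL| = 17.9, L = (-32.7, 26.4). Then |ML| = |L − M| = 42.0.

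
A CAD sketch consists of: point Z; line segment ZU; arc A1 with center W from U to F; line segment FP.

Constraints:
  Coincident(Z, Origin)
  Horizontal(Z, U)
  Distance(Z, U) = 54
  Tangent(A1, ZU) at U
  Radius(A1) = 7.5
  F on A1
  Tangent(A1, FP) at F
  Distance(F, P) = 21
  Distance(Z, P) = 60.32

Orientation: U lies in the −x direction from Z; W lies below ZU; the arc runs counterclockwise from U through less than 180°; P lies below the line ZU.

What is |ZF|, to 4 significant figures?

61.77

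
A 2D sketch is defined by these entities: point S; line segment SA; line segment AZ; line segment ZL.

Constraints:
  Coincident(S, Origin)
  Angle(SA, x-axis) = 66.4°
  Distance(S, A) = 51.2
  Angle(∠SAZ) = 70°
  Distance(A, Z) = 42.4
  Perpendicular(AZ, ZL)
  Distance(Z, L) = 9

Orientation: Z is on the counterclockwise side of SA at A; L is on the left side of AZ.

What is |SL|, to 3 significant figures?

46.4

∠SAZ = 70.0°, so AZ runs at 66.4° + (180° − 70.0°) = 176° from the x-axis; with |AZ| = 42.4, Z = A + 42.4·(cos 176°, sin 176°) = (-21.8, 49.6). The perpendicularity gives ZL at right angles to AZ; with |ZL| = 9.0 on the left of AZ, L = Z + 9.0·(-0.0628, -0.998) = (-22.4, 40.6). Then |SL| = |L − S| = 46.4.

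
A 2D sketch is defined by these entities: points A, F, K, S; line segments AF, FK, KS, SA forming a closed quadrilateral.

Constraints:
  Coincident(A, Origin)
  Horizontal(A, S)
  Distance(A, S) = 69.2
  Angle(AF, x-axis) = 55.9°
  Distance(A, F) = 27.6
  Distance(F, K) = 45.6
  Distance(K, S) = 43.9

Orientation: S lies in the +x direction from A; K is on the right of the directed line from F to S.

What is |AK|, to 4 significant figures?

36.43

Checks: |FK| = 45.60 ✓; |KS| = 43.90 ✓.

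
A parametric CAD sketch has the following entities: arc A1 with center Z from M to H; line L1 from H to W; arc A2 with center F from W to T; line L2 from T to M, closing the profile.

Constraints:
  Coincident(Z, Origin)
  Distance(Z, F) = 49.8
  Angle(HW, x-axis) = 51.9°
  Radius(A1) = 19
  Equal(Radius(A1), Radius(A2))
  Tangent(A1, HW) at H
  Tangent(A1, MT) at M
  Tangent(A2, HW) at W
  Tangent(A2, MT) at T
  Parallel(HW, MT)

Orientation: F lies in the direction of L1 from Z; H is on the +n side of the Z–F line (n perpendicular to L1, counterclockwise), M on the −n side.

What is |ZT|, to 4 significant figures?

53.30

Tangency of A1 to both parallel lines with radius 19.0 puts H and M at Z ± 19.0·n: H = (-14.95, 11.72), M = (14.95, -11.72). Equal radii place W and T the same way about F: W = F + 19.0·n = (15.78, 50.91), T = F − 19.0·n = (45.68, 27.47). Then |ZT| = |T − Z| = 53.30.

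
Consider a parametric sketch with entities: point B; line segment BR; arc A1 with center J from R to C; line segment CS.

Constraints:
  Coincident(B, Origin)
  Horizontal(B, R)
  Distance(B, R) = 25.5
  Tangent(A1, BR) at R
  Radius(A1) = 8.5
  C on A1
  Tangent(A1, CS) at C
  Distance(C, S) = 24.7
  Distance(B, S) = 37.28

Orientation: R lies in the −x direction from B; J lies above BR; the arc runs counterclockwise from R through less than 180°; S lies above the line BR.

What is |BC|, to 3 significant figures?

19.0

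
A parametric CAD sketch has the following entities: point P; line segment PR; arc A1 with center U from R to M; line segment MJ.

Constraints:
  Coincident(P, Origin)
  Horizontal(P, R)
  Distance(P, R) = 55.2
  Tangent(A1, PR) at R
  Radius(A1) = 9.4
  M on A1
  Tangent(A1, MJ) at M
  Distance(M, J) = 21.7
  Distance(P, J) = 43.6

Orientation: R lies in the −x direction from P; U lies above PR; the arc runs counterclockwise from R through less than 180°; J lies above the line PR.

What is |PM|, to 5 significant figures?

47.219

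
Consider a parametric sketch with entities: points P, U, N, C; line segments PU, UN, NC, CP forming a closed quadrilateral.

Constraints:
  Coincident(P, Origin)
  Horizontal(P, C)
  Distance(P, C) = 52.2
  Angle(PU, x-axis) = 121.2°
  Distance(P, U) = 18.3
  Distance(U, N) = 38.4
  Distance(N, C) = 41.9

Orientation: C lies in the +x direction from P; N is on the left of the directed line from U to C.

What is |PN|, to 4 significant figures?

40.81

Checks: |UN| = 38.40 ✓; |NC| = 41.90 ✓.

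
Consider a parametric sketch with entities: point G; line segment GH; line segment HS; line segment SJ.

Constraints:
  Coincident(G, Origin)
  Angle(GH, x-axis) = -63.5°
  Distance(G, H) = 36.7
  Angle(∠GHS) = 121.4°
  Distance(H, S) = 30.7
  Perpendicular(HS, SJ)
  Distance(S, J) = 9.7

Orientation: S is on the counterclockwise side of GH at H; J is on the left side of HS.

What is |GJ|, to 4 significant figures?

54.31

G is at the origin; GH runs at -63.5° with length 36.7, so H = 36.7·(cos -63.5°, sin -63.5°) = (16.38, -32.84). ∠GHS = 121.4°, so HS runs at -63.5° + (180° − 121.4°) = -4.900° from the x-axis; with |HS| = 30.7, S = H + 30.7·(cos -4.900°, sin -4.900°) = (46.96, -35.47). HS is perpendicular to SJ; with |SJ| = 9.7 on the left of HS, J = S + 9.7·(0.08542, 0.9963) = (47.79, -25.80). Then |GJ| = |J − G| = 54.31.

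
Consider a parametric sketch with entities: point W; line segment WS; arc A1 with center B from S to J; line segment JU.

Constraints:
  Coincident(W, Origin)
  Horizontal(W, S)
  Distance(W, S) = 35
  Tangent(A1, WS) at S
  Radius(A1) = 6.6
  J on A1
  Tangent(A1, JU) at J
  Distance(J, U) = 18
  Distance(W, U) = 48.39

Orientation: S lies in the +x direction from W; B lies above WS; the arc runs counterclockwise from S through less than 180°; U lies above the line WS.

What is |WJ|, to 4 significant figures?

42.12

W is at the origin; WS is horizontal with |WS| = 35.0 and S on the +x side, so S = (35.00, 0.000). The tangent condition forces BS to be normal to WS, so B = S + (0, 6.6) = (35.00, 6.600). Since BJ ⟂ JU (tangency), |BU| = √(6.6² + 18.0²) = 19.17 regardless of where J sits on A1. So U lies on both circle(W, 48.39) and circle(B, 19.17); the above-WS intersection is U = (41.69, 24.57). J is the foot of the tangent from U: J = (41.60, 6.567).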